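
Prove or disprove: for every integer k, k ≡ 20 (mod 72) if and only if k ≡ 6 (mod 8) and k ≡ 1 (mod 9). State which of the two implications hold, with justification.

[⇒] This fails: k = 20 gives 20 ≡ 20 (mod 72) but 20 ≡ 4 (mod 8), so the conjunction on the right does not hold.

[⇐] This fails: k = 46 satisfies both congruences on the right (46 ≡ 6 mod 8 and 46 ≡ 1 mod 9) yet 46 ≡ 46 (mod 72), not 20.

Both directions fail.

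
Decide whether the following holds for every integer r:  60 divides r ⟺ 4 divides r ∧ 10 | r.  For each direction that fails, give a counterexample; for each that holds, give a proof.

(⇒) If 60 ∣ r, write r = 60q. Since 60 = 15·4, r = 4·(15q), so 4 ∣ r; and since 60 = 6·10, r = 10·(6q), so 10 ∣ r.

(⇐) This fails: take r = 20. Both 4 ∣ 20 and 10 ∣ 20, yet 20 is not a multiple of 60 (since 20 = 0·60 + 20), so 60 ∤ 20.

(⇒) holds; (⇐) fails.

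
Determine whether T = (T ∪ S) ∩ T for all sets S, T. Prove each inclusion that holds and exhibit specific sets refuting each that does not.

Forward inclusion. Let x ∈ T. Then either x ∈ T and x ∉ S; or x ∈ S ∩ T. In each case x ∈ (T ∪ S) ∩ T, so T ⊆ (T ∪ S) ∩ T.

Reverse inclusion. Let x ∈ (T ∪ S) ∩ T. Then either x ∈ T and x ∉ S; or x ∈ S ∩ T. In each case x ∈ T, so (T ∪ S) ∩ T ⊆ T.

Both inclusions hold; the sets are equal.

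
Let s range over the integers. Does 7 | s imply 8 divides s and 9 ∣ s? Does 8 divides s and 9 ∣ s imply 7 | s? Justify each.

(⇒) This fails: take s = 7. Certainly 7 ∣ 7, but 8 ∤ 7.

(⇐) This fails: take s = 72. Both 8 ∣ 72 and 9 ∣ 72, yet 72 is not a multiple of 7 (since 72 = 10·7 + 2), so 7 ∤ 72.

Neither implication holds.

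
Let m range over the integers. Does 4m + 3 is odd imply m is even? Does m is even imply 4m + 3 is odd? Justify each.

Only the reverse direction holds.

(⟹) This fails: take m = 3. Then 4m + 3 = 15, which is odd, yet m = 3 is odd, not even.

(⟸) Suppose m is even. Since 4 is even, 4m is even for every m, so 4m + 3 has the same parity as 3, which is odd. Hence 4m + 3 is odd.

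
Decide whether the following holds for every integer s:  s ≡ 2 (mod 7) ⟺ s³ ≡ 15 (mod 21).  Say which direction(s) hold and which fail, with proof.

Neither implication holds.

(⇒) This fails: take s = 2. Then 2 ≡ 2 (mod 7), but 2³ = 8 ≡ 8 (mod 21), not 15.

(⇐) This fails: take s = 15. Then 15³ = 3375 ≡ 15 (mod 21), yet 15 ≡ 1 (mod 7), not 2.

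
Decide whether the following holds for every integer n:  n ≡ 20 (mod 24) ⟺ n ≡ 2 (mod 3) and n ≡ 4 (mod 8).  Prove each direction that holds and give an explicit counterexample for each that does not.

[⇒] Suppose n ≡ 20 (mod 24); write n = 24j + 20. Since 3 ∣ 24, reducing mod 3 gives n ≡ 20 ≡ 2 (mod 3); since 8 ∣ 24, reducing mod 8 gives n ≡ 20 ≡ 4 (mod 8).

[⇐] Conversely, if n ≡ 2 (mod 3) and n ≡ 4 (mod 8), then by the Chinese remainder theorem n ≡ 20 (mod 24). This is exactly n ≡ 20 (mod 24).

Both directions hold; the statement is true.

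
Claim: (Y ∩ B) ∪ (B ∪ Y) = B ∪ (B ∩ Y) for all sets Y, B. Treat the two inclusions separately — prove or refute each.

Forward inclusion. This inclusion fails. Take Y = {1}, B = ∅; then 1 ∈ (Y ∩ B) ∪ (B ∪ Y) but 1 ∉ B ∪ (B ∩ Y).

Reverse inclusion. Let x ∈ B ∪ (B ∩ Y). Then either x ∈ B and x ∉ Y; or x ∈ Y ∩ B. In each case x ∈ (Y ∩ B) ∪ (B ∪ Y), so B ∪ (B ∩ Y) ⊆ (Y ∩ B) ∪ (B ∪ Y).

The sets are not equal: only the reverse inclusion holds.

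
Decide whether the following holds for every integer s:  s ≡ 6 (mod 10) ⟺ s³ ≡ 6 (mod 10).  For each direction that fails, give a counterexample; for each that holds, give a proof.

Equivalent; both directions hold.

Forward direction. Suppose s ≡ 6 (mod 10). Write s = 10j + 6. Then (10j + 6)³ = 1000j³ + 1800j² + 1080j + 216 = 10(100j³ + 180j² + 108j + 21) + 6, so s³ ≡ 6 (mod 10).

Converse. For the converse, argue contrapositively. If s ≢ 6 (mod 10), then s is congruent to one of 0, 1, 2, 3, 4, 5, 7, 8, 9 modulo 10, and these give s³ ≡ 0, 1, 8, 7, 4, 5, 3, 2, 9 respectively — never 6.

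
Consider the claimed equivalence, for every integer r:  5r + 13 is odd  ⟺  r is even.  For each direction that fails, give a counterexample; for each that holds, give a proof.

Both directions hold.

(⟸) Suppose r is even; write r = 2j. Then 5r + 13 = 5·(2j) + 13 = 2·5j + 13, which is odd.

(⟹) Suppose 5r + 13 is odd. Since 5 is odd, 5r and r have the same parity, so 5r + 13 ≡ r + 13 (mod 2). As 13 is odd, 5r + 13 is odd exactly when r is even. Thus r is even.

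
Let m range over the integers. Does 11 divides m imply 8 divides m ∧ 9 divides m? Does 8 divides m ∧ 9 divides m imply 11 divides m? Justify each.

(⇒) fails and (⇐) fails.

[⇒] This fails: take m = 11. Certainly 11 ∣ 11, but 8 ∤ 11.

[⇐] This fails: take m = 72. Both 8 ∣ 72 and 9 ∣ 72, yet 72 is not a multiple of 11 (since 72 = 6·11 + 6), so 11 ∤ 72.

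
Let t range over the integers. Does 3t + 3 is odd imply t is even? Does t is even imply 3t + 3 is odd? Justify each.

Both implications hold.

(⟹) Suppose 3t + 3 is odd. Since 3 is odd, 3t and t have the same parity, so 3t + 3 ≡ t + 3 (mod 2). As 3 is odd, 3t + 3 is odd exactly when t is even. Thus t is even.

(⟸) Conversely, suppose t is even; write t = 2j. Then 3t + 3 = 3·(2j) + 3 = 2·3j + 3, which is odd.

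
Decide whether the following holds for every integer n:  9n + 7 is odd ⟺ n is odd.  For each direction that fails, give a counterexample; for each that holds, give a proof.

(⟹) This fails: n = 0 gives 9n + 7 = 7, which is odd, but 0 is even, not odd.

(⟸) This also fails: n = 5 is odd, but 9n + 7 = 52 is even, not odd.

Neither implication holds.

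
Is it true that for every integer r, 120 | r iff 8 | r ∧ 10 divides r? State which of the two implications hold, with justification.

(←) This fails: take r = 40. Both 8 ∣ 40 and 10 ∣ 40, yet 40 is not a multiple of 120 (since 40 = 0·120 + 40), so 120 ∤ 40.

(→) If 120 ∣ r, write r = 120q. Since 120 = 15·8, r = 8·(15q), so 8 ∣ r; and since 120 = 12·10, r = 10·(12q), so 10 ∣ r.

Only the forward implication holds.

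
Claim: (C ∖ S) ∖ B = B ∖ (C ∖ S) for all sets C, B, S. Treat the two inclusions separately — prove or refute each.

Neither inclusion holds.

(⊆) This inclusion fails. Take C = {1}, B = ∅, S = ∅; then 1 ∈ (C ∖ S) ∖ B but 1 ∉ B ∖ (C ∖ S).

(⊇) This inclusion fails. Take C = ∅, B = {1}, S = ∅; then 1 ∈ B ∖ (C ∖ S) but 1 ∉ (C ∖ S) ∖ B.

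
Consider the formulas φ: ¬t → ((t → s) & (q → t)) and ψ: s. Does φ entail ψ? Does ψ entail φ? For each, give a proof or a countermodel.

(⟹) This fails. Under q = F, t = F, s = F, the left side is true but the right side is false.

(⟸) This fails. Under q = T, t = F, s = T, the left side is false but the right side is true.

Neither direction holds.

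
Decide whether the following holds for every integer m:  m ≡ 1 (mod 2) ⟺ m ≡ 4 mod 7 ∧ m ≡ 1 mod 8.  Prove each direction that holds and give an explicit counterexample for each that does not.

[⇒] This fails: m = 1 gives 1 ≡ 1 (mod 2) but 1 ≡ 1 (mod 7), so the conjunction on the right does not hold.

[⇐] Conversely, if m ≡ 4 (mod 7) and m ≡ 1 (mod 8), then by the Chinese remainder theorem m ≡ 25 (mod 56). Since 25 ≡ 1 (mod 2) and 2 ∣ 56, we get m ≡ 1 (mod 2).

The forward direction fails; the converse holds.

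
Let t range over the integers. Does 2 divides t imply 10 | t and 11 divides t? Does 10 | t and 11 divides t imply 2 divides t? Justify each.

Not equivalent: only (⇐) holds.

Forward direction. This fails: take t = 2. Certainly 2 ∣ 2, but 10 ∤ 2.

Converse. Suppose 10 ∣ t and 11 ∣ t. Any common multiple of 10 and 11 is a multiple of their lcm; here gcd(10, 11) = 1, so lcm(10, 11) = 10·11 = 110, so 110 ∣ t. Since 2 ∣ 110, it follows that 2 ∣ t.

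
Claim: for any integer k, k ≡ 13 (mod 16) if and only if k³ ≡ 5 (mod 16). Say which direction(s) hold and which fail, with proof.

Both directions hold; the statement is true.

[⇒] Suppose k ≡ 13 (mod 16). Write k = 16j + 13. Then (16j + 13)³ = 4096j³ + 9984j² + 8112j + 2197 = 16(256j³ + 624j² + 507j + 137) + 5, so k³ ≡ 5 (mod 16).

[⇐] Conversely, suppose k³ ≡ 5 (mod 16). The only residue r in {0, …, 15} with r³ ≡ 5 (mod 16) is r = 13, so k ≡ 13 (mod 16).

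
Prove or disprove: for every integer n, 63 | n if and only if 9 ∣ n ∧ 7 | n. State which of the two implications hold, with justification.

The biconditional holds.

[⇒] If 63 ∣ n, write n = 63q. Since 63 = 7·9, n = 9·(7q), so 9 ∣ n; and since 63 = 9·7, n = 7·(9q), so 7 ∣ n.

[⇐] Suppose 9 ∣ n and 7 ∣ n. Any common multiple of 9 and 7 is a multiple of their lcm; here gcd(9, 7) = 1, so lcm(9, 7) = 9·7 = 63, so 63 ∣ n.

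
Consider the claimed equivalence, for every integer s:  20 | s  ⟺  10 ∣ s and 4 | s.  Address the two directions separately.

Both directions hold; the statement is true.

[⇒] If 20 ∣ s, write s = 20q. Since 20 = 2·10, s = 10·(2q), so 10 ∣ s; and since 20 = 5·4, s = 4·(5q), so 4 ∣ s.

[⇐] Suppose 10 ∣ s and 4 ∣ s. Any common multiple of 10 and 4 is a multiple of their lcm; here lcm(10, 4) = 10·4/gcd(10, 4) = 40/2 = 20, so 20 ∣ s.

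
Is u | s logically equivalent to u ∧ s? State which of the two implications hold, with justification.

(⟹) This fails. Under s = T, u = F, the left side is true but the right side is false.

(⟸) Assume the antecedent. If s is true, u | s reduces to true regardless of the other variables. If s is false, the antecedent cannot hold. Either way u | s holds.

Only the reverse direction holds.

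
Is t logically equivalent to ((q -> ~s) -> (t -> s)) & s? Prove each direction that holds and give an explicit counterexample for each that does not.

Forward direction. This fails. Under t = T, s = F, q = F, the left side is true but the right side is false.

Converse. This fails. Under t = F, s = T, q = F, the left side is false but the right side is true.

Both directions fail.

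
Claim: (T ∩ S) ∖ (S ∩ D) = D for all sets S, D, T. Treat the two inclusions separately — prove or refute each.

Neither inclusion holds.

(⊆) This inclusion fails. Take S = {1}, D = ∅, T = {1}; then 1 ∈ (T ∩ S) ∖ (S ∩ D) but 1 ∉ D.

(⊇) This inclusion fails. Take S = ∅, D = {1}, T = ∅; then 1 ∈ D but 1 ∉ (T ∩ S) ∖ (S ∩ D).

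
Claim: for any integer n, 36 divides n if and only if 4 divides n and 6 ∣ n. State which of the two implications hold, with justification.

(⇒) If 36 ∣ n, write n = 36q. Since 36 = 9·4, n = 4·(9q), so 4 ∣ n; and since 36 = 6·6, n = 6·(6q), so 6 ∣ n.

(⇐) This fails: take n = 12. Both 4 ∣ 12 and 6 ∣ 12, yet 12 is not a multiple of 36 (since 12 = 0·36 + 12), so 36 ∤ 12.

(⇒) holds; (⇐) fails.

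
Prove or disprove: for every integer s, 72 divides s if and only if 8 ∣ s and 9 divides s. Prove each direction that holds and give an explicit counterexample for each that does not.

Both directions hold; the statement is true.

(→) If 72 ∣ s, write s = 72q. Since 72 = 9·8, s = 8·(9q), so 8 ∣ s; and since 72 = 8·9, s = 9·(8q), so 9 ∣ s.

(←) Suppose 8 ∣ s and 9 ∣ s. Any common multiple of 8 and 9 is a multiple of their lcm; here gcd(8, 9) = 1, so lcm(8, 9) = 8·9 = 72, so 72 ∣ s.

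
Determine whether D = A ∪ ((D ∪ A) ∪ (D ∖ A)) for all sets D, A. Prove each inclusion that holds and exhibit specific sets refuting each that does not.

(⊆) Let x ∈ D. Then either x ∈ D and x ∉ A; or x ∈ D ∩ A. In each case x ∈ A ∪ ((D ∪ A) ∪ (D ∖ A)), so D ⊆ A ∪ ((D ∪ A) ∪ (D ∖ A)).

(⊇) This inclusion fails. Take D = ∅, A = {1}; then 1 ∈ A ∪ ((D ∪ A) ∪ (D ∖ A)) but 1 ∉ D.

The sets are not equal: only the forward inclusion holds.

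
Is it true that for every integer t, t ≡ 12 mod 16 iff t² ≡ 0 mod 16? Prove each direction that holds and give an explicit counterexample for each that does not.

The forward direction holds; the converse fails.

(→) Suppose t ≡ 12 mod 16. Write t = 16j + 12. Then (16j + 12)² = 256j² + 384j + 144 = 16(16j² + 24j + 9) + 0, so t² ≡ 0 (mod 16).

(←) This fails: take t = 0. Then 0² = 0 ≡ 0 (mod 16), yet 0 ≡ 0 (mod 16), not 12.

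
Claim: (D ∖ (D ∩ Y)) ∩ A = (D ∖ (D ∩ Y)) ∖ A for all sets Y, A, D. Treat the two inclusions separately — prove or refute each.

(⊆) fails and (⊇) fails.

(⊆) This inclusion fails. Take Y = ∅, A = {1}, D = {1}; then 1 ∈ (D ∖ (D ∩ Y)) ∩ A but 1 ∉ (D ∖ (D ∩ Y)) ∖ A.

(⊇) This inclusion fails. Take Y = ∅, A = ∅, D = {1}; then 1 ∈ (D ∖ (D ∩ Y)) ∖ A but 1 ∉ (D ∖ (D ∩ Y)) ∩ A.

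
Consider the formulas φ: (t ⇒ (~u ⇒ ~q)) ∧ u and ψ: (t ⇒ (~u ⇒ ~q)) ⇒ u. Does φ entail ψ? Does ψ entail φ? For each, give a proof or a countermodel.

(⇐) This fails. Under q = T, t = T, u = F, the left side is false but the right side is true.

(⇒) Assume the antecedent. If q is true, the antecedent forces (q = T, t = F, u = T) or (q = T, t = T, u = T), and (t ⇒ (~u ⇒ ~q)) ⇒ u holds there. If q is false, the antecedent forces (q = F, t = F, u = T) or (q = F, t = T, u = T), and (t ⇒ (~u ⇒ ~q)) ⇒ u holds there. Either way (t ⇒ (~u ⇒ ~q)) ⇒ u holds.

(⇒) holds; (⇐) fails.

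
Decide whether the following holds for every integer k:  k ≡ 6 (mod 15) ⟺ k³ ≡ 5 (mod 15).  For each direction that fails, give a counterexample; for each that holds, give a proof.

Both directions fail.

(→) This fails: take k = 6. Then 6 ≡ 6 (mod 15), but 6³ = 216 ≡ 6 (mod 15), not 5.

(←) This fails: take k = 5. Then 5³ = 125 ≡ 5 (mod 15), yet 5 ≡ 5 (mod 15), not 6.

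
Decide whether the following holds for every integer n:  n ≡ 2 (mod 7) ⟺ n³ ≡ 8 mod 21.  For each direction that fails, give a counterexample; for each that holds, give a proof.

(⟹) This fails: take n = 9. Then 9 ≡ 2 (mod 7), but 9³ = 729 ≡ 15 (mod 21), not 8.

(⟸) This fails: take n = 8. Then 8³ = 512 ≡ 8 (mod 21), yet 8 ≡ 1 (mod 7), not 2.

Both directions fail.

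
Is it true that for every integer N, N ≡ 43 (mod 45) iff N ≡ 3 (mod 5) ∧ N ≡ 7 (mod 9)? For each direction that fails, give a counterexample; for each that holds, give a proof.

(⟹) Suppose N ≡ 43 (mod 45); write N = 45j + 43. Since 5 ∣ 45, reducing mod 5 gives N ≡ 43 ≡ 3 (mod 5); since 9 ∣ 45, reducing mod 9 gives N ≡ 43 ≡ 7 (mod 9).

(⟸) Conversely, if N ≡ 3 (mod 5) and N ≡ 7 (mod 9), then by the Chinese remainder theorem N ≡ 43 (mod 45). This is exactly N ≡ 43 (mod 45).

The biconditional holds.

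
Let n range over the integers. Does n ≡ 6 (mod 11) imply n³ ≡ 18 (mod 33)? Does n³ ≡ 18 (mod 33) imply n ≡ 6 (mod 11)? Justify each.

[⇐] The residues r modulo 33 with r³ ≡ 18 (mod 33) are exactly {6}, and each is ≡ 6 (mod 11).

[⇒] This fails: take n = 17. Then 17 ≡ 6 (mod 11), but 17³ = 4913 ≡ 29 (mod 33), not 18.

Only the converse holds.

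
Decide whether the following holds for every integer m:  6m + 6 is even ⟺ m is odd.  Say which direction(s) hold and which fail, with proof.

The forward direction fails; the converse holds.

(⇒) This fails: take m = 6. Then 6m + 6 = 42, which is even, yet m = 6 is even, not odd.

(⇐) Suppose m is odd. Since 6 is even, 6m is even for every m, so 6m + 6 has the same parity as 6, which is even. Hence 6m + 6 is even.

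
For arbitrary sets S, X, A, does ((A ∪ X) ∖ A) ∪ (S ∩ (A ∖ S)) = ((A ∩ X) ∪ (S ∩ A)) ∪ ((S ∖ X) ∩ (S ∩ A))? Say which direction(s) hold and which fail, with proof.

(⟹) This inclusion fails. Take S = ∅, X = {1}, A = ∅; then 1 ∈ ((A ∪ X) ∖ A) ∪ (S ∩ (A ∖ S)) but 1 ∉ ((A ∩ X) ∪ (S ∩ A)) ∪ ((S ∖ X) ∩ (S ∩ A)).

(⟸) This inclusion fails. Take S = {1}, X = ∅, A = {1}; then 1 ∈ ((A ∩ X) ∪ (S ∩ A)) ∪ ((S ∖ X) ∩ (S ∩ A)) but 1 ∉ ((A ∪ X) ∖ A) ∪ (S ∩ (A ∖ S)).

Neither inclusion holds.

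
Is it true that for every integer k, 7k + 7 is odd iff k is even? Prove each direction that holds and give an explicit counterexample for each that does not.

Both directions hold; the statement is true.

Converse. Suppose k is even; write k = 2j. Then 7k + 7 = 7·(2j) + 7 = 2·7j + 7, which is odd.

Forward direction. Suppose 7k + 7 is odd. Since 7 is odd, 7k and k have the same parity, so 7k + 7 ≡ k + 7 (mod 2). As 7 is odd, 7k + 7 is odd exactly when k is even. Thus k is even.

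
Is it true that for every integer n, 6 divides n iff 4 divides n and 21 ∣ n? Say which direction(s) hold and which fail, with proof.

Forward direction. This fails: take n = 6. Certainly 6 ∣ 6, but 4 ∤ 6.

Converse. Suppose 4 ∣ n and 21 ∣ n. Any common multiple of 4 and 21 is a multiple of their lcm; here gcd(4, 21) = 1, so lcm(4, 21) = 4·21 = 84, so 84 ∣ n. Since 6 ∣ 84, it follows that 6 ∣ n.

Not equivalent: only (⇐) holds.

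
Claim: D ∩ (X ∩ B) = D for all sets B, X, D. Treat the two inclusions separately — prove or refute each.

Only the forward inclusion holds.

(⊆) Let x ∈ D ∩ (X ∩ B). Then x ∈ B ∩ X ∩ D, from which x ∈ D.

(⊇) This inclusion fails. Take B = ∅, X = ∅, D = {1}; then 1 ∈ D but 1 ∉ D ∩ (X ∩ B).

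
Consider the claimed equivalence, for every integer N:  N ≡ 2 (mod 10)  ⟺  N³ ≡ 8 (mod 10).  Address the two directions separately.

Equivalent; both directions hold.

(→) Suppose N ≡ 2 (mod 10). Write N = 10j + 2. Then (10j + 2)³ = 1000j³ + 600j² + 120j + 8 = 10(100j³ + 60j² + 12j) + 8, so N³ ≡ 8 (mod 10).

(←) Conversely, suppose N³ ≡ 8 (mod 10). The only residue r in {0, …, 9} with r³ ≡ 8 (mod 10) is r = 2, so N ≡ 2 (mod 10).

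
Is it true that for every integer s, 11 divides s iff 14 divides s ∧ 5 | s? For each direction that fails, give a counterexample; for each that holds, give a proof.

Neither implication holds.

(→) This fails: take s = 11. Certainly 11 ∣ 11, but 14 ∤ 11.

(←) This fails: take s = 70. Both 14 ∣ 70 and 5 ∣ 70, yet 70 is not a multiple of 11 (since 70 = 6·11 + 4), so 11 ∤ 70.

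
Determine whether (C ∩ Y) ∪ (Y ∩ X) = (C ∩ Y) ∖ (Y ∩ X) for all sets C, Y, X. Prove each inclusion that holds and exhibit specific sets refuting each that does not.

The sets are not equal: only the reverse inclusion holds.

Forward inclusion. This inclusion fails. Take C = ∅, Y = {1}, X = {1}; then 1 ∈ (C ∩ Y) ∪ (Y ∩ X) but 1 ∉ (C ∩ Y) ∖ (Y ∩ X).

Reverse inclusion. Let x ∈ (C ∩ Y) ∖ (Y ∩ X). Then x ∈ C ∩ Y and x ∉ X, from which x ∈ (C ∩ Y) ∪ (Y ∩ X).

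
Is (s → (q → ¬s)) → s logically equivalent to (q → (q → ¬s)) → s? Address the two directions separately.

The biconditional holds.

Forward direction. Assume the antecedent. If s is true, (q → (q → ¬s)) → s reduces to true regardless of the other variables. If s is false, the antecedent cannot hold. Either way (q → (q → ¬s)) → s holds.

Converse. Assume the antecedent. If s is true, (s → (q → ¬s)) → s reduces to true regardless of the other variables. If s is false, the antecedent cannot hold. Either way (s → (q → ¬s)) → s holds.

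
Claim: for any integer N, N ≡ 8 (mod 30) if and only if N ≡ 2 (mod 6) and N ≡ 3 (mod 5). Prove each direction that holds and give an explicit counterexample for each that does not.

(⇐) If N ≡ 2 (mod 6) and N ≡ 3 (mod 5), then by the Chinese remainder theorem N ≡ 8 (mod 30). This is exactly N ≡ 8 (mod 30).

(⇒) Suppose N ≡ 8 (mod 30); write N = 30j + 8. Since 6 ∣ 30, reducing mod 6 gives N ≡ 8 ≡ 2 (mod 6); since 5 ∣ 30, reducing mod 5 gives N ≡ 8 ≡ 3 (mod 5).

Both implications hold.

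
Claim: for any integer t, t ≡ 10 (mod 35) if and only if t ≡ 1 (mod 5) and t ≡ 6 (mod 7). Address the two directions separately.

(⇒) This fails: t = 10 gives 10 ≡ 10 (mod 35) but 10 ≡ 0 (mod 5), so the conjunction on the right does not hold.

(⇐) This fails: t = 6 satisfies both congruences on the right (6 ≡ 1 mod 5 and 6 ≡ 6 mod 7) yet 6 ≡ 6 (mod 35), not 10.

Neither implication holds.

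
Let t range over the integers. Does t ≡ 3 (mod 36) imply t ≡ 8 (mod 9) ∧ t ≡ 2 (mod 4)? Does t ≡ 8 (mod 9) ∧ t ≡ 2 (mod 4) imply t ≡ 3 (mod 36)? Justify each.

(⇒) This fails: t = 3 gives 3 ≡ 3 (mod 36) but 3 ≡ 3 (mod 9), so the conjunction on the right does not hold.

(⇐) This fails: t = 26 satisfies both congruences on the right (26 ≡ 8 mod 9 and 26 ≡ 2 mod 4) yet 26 ≡ 26 (mod 36), not 3.

Both directions fail.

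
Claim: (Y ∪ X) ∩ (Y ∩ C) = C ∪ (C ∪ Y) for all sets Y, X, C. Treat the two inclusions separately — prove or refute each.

(⊆) holds; (⊇) fails.

(⟸) This inclusion fails. Take Y = {1}, X = ∅, C = ∅; then 1 ∈ C ∪ (C ∪ Y) but 1 ∉ (Y ∪ X) ∩ (Y ∩ C).

(⟹) Let x ∈ (Y ∪ X) ∩ (Y ∩ C). Then either x ∈ Y ∩ C and x ∉ X; or x ∈ Y ∩ X ∩ C. In each case x ∈ C ∪ (C ∪ Y), so (Y ∪ X) ∩ (Y ∩ C) ⊆ C ∪ (C ∪ Y).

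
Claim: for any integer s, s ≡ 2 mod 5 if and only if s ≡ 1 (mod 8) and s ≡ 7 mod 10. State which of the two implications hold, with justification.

Converse. If s ≡ 1 (mod 8) and s ≡ 7 (mod 10), then by the Chinese remainder theorem s ≡ 17 (mod 40). Since 17 ≡ 2 (mod 5) and 5 ∣ 40, we get s ≡ 2 (mod 5).

Forward direction. This fails: s = 32 gives 32 ≡ 2 (mod 5) but 32 ≡ 0 (mod 8), so the conjunction on the right does not hold.

The forward direction fails; the converse holds.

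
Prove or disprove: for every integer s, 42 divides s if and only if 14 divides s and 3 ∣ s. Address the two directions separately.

[⇒] If 42 ∣ s, write s = 42q. Since 42 = 3·14, s = 14·(3q), so 14 ∣ s; and since 42 = 14·3, s = 3·(14q), so 3 ∣ s.

[⇐] Suppose 14 ∣ s and 3 ∣ s. Any common multiple of 14 and 3 is a multiple of their lcm; here gcd(14, 3) = 1, so lcm(14, 3) = 14·3 = 42, so 42 ∣ s.

Equivalent; both directions hold.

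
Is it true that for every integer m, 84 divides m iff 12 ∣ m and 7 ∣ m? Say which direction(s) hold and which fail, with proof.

The biconditional holds.

Forward direction. If 84 ∣ m, write m = 84q. Since 84 = 7·12, m = 12·(7q), so 12 ∣ m; and since 84 = 12·7, m = 7·(12q), so 7 ∣ m.

Converse. Suppose 12 ∣ m and 7 ∣ m. Any common multiple of 12 and 7 is a multiple of their lcm; here gcd(12, 7) = 1, so lcm(12, 7) = 12·7 = 84, so 84 ∣ m.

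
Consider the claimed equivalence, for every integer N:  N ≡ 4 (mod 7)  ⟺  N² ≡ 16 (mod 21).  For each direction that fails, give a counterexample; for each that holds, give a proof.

(⇒) fails and (⇐) fails.

[⇒] This fails: take N = 18. Then 18 ≡ 4 (mod 7), but 18² = 324 ≡ 9 (mod 21), not 16.

[⇐] This fails: take N = 10. Then 10² = 100 ≡ 16 (mod 21), yet 10 ≡ 3 (mod 7), not 4.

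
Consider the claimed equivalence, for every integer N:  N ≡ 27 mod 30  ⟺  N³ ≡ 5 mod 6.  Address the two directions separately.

(⇒) This fails: take N = 27. Then 27 ≡ 27 (mod 30), but 27³ = 19683 ≡ 3 (mod 6), not 5.

(⇐) This fails: take N = 5. Then 5³ = 125 ≡ 5 (mod 6), yet 5 ≡ 5 (mod 30), not 27.

Neither implication holds.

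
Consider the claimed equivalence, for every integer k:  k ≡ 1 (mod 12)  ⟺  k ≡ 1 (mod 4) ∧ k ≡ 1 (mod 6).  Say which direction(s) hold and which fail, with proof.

Converse. If k ≡ 1 (mod 4) and k ≡ 1 (mod 6), then by the Chinese remainder theorem k ≡ 1 (mod 12). This is exactly k ≡ 1 (mod 12).

Forward direction. Suppose k ≡ 1 (mod 12); write k = 12j + 1. Since 4 ∣ 12, reducing mod 4 gives k ≡ 1 (mod 4); since 6 ∣ 12, reducing mod 6 gives k ≡ 1 (mod 6).

Equivalent; both directions hold.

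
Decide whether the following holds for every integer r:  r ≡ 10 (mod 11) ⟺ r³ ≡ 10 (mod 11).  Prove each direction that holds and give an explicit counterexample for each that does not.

Both implications hold.

[⇒] Suppose r ≡ 10 (mod 11). Write r = 11j + 10. Then (11j + 10)³ = 1331j³ + 3630j² + 3300j + 1000 = 11(121j³ + 330j² + 300j + 90) + 10, so r³ ≡ 10 (mod 11).

[⇐] For the converse, argue contrapositively. If r ≢ 10 (mod 11), then r is congruent to one of 0, 1, 2, 3, 4, 5, 6, 7, 8, 9 modulo 11, and these give r³ ≡ 0, 1, 8, 5, 9, 4, 7, 2, 6, 3 respectively — never 10.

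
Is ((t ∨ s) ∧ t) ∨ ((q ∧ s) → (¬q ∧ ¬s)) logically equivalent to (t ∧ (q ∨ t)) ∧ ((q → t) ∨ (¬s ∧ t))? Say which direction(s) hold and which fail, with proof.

(⇒) This fails. Under t = F, q = F, s = F, the left side is true but the right side is false.

(⇐) Assume the antecedent. If t is true, the consequent reduces to true regardless of the other variables. If t is false, the antecedent cannot hold. Either way the consequent holds.

Only the reverse direction holds.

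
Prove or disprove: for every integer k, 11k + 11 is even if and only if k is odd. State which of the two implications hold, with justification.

(⟸) Suppose k is odd; write k = 2j + 1. Then 11k + 11 = 11·(2j + 1) + 11 = 2·11j + 22, which is even.

(⟹) Suppose 11k + 11 is even. Since 11 is odd, 11k and k have the same parity, so 11k + 11 ≡ k + 11 (mod 2). As 11 is odd, 11k + 11 is even exactly when k is odd. Thus k is odd.

Both directions hold.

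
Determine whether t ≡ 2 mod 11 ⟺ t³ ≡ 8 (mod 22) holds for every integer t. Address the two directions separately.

(→) This fails: take t = 13. Then 13 ≡ 2 (mod 11), but 13³ = 2197 ≡ 19 (mod 22), not 8.

(←) Conversely, the residues r modulo 22 with r³ ≡ 8 (mod 22) are exactly {2}, and each is ≡ 2 (mod 11).

Not equivalent: only (⇐) holds.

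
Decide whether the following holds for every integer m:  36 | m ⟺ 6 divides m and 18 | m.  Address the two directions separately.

Only the forward implication holds.

(⟹) If 36 ∣ m, write m = 36q. Since 36 = 6·6, m = 6·(6q), so 6 ∣ m; and since 36 = 2·18, m = 18·(2q), so 18 ∣ m.

(⟸) This fails: take m = 18. Both 6 ∣ 18 and 18 ∣ 18, yet 18 is not a multiple of 36 (since 18 = 0·36 + 18), so 36 ∤ 18.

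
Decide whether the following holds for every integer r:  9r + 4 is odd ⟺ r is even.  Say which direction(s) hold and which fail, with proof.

(⟹) This fails: r = 1 gives 9r + 4 = 13, which is odd, but 1 is odd, not even.

(⟸) This also fails: r = 4 is even, but 9r + 4 = 40 is even, not odd.

Neither implication holds.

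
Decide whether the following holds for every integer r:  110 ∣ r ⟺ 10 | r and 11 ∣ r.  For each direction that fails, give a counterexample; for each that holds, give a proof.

Forward direction. If 110 ∣ r, write r = 110q. Since 110 = 11·10, r = 10·(11q), so 10 ∣ r; and since 110 = 10·11, r = 11·(10q), so 11 ∣ r.

Converse. Suppose 10 ∣ r and 11 ∣ r. Any common multiple of 10 and 11 is a multiple of their lcm; here gcd(10, 11) = 1, so lcm(10, 11) = 10·11 = 110, so 110 ∣ r.

Both directions hold.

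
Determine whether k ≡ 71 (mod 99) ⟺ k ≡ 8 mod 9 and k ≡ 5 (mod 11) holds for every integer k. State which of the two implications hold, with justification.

Forward direction. Suppose k ≡ 71 (mod 99); write k = 99j + 71. Since 9 ∣ 99, reducing mod 9 gives k ≡ 71 ≡ 8 (mod 9); since 11 ∣ 99, reducing mod 11 gives k ≡ 71 ≡ 5 (mod 11).

Converse. If k ≡ 8 (mod 9) and k ≡ 5 (mod 11), then by the Chinese remainder theorem k ≡ 71 (mod 99). This is exactly k ≡ 71 (mod 99).

Both directions hold; the statement is true.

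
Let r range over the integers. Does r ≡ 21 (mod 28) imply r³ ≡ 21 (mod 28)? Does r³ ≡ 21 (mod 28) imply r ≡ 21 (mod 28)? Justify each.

Equivalent; both directions hold.

(⟸) Suppose r³ ≡ 21 (mod 28). The only residue r in {0, …, 27} with r³ ≡ 21 (mod 28) is r = 21, so r ≡ 21 (mod 28).

(⟹) Suppose r ≡ 21 (mod 28). Write r = 28j + 21. Then (28j + 21)³ = 21952j³ + 49392j² + 37044j + 9261 = 28(784j³ + 1764j² + 1323j + 330) + 21, so r³ ≡ 21 (mod 28).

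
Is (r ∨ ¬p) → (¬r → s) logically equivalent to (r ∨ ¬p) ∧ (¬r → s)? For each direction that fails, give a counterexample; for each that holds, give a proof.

[⇐] Assume the antecedent. If s is true, (r ∨ ¬p) → (¬r → s) reduces to true regardless of the other variables. If s is false, the antecedent forces (p = F, s = F, r = T) or (p = T, s = F, r = T), and (r ∨ ¬p) → (¬r → s) holds there. Either way (r ∨ ¬p) → (¬r → s) holds.

[⇒] This fails. Under p = T, s = F, r = F, the left side is true but the right side is false.

Only the converse holds.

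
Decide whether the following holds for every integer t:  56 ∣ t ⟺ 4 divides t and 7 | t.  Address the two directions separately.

(⟹) If 56 ∣ t, write t = 56q. Since 56 = 14·4, t = 4·(14q), so 4 ∣ t; and since 56 = 8·7, t = 7·(8q), so 7 ∣ t.

(⟸) This fails: take t = 28. Both 4 ∣ 28 and 7 ∣ 28, yet 28 is not a multiple of 56 (since 28 = 0·56 + 28), so 56 ∤ 28.

Only the forward implication holds.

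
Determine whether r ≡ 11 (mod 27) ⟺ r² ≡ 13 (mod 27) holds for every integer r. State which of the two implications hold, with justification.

(⇒) Suppose r ≡ 11 (mod 27). Write r = 27j + 11. Then (27j + 11)² = 729j² + 594j + 121 = 27(27j² + 22j + 4) + 13, so r² ≡ 13 (mod 27).

(⇐) This fails: take r = 16. Then 16² = 256 ≡ 13 (mod 27), yet 16 ≡ 16 (mod 27), not 11.

Only the forward implication holds.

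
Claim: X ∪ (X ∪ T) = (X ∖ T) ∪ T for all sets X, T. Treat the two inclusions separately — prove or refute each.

Both inclusions hold.

Forward inclusion. Let x ∈ X ∪ (X ∪ T). Then either x ∈ X and x ∉ T; or x ∈ T and x ∉ X; or x ∈ X ∩ T. In each case x ∈ (X ∖ T) ∪ T, so X ∪ (X ∪ T) ⊆ (X ∖ T) ∪ T.

Reverse inclusion. Let x ∈ (X ∖ T) ∪ T. Then either x ∈ X and x ∉ T; or x ∈ T and x ∉ X; or x ∈ X ∩ T. In each case x ∈ X ∪ (X ∪ T), so (X ∖ T) ∪ T ⊆ X ∪ (X ∪ T).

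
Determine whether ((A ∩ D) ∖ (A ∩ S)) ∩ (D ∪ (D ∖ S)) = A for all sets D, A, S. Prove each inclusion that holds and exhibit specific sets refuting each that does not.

Forward inclusion. Let x ∈ ((A ∩ D) ∖ (A ∩ S)) ∩ (D ∪ (D ∖ S)). Then x ∈ D ∩ A and x ∉ S, from which x ∈ A.

Reverse inclusion. This inclusion fails. Take D = ∅, A = {1}, S = ∅; then 1 ∈ A but 1 ∉ ((A ∩ D) ∖ (A ∩ S)) ∩ (D ∪ (D ∖ S)).

Only the forward inclusion holds.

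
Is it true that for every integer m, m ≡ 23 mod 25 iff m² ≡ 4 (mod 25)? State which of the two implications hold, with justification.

(→) Suppose m ≡ 23 mod 25. Write m = 25j + 23. Then (25j + 23)² = 625j² + 1150j + 529 = 25(25j² + 46j + 21) + 4, so m² ≡ 4 (mod 25).

(←) This fails: take m = 2. Then 2² = 4 ≡ 4 (mod 25), yet 2 ≡ 2 (mod 25), not 23.

Only the forward direction holds.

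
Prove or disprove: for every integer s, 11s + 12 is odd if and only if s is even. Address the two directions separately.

Both directions fail.

[⇒] This fails: s = 7 gives 11s + 12 = 89, which is odd, but 7 is odd, not even.

[⇐] This also fails: s = 6 is even, but 11s + 12 = 78 is even, not odd.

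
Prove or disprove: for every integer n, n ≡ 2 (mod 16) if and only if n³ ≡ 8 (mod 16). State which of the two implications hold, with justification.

Only the forward implication holds.

(⟹) Suppose n ≡ 2 (mod 16). Write n = 16j + 2. Then (16j + 2)³ = 4096j³ + 1536j² + 192j + 8 = 16(256j³ + 96j² + 12j) + 8, so n³ ≡ 8 (mod 16).

(⟸) This fails: take n = 6. Then 6³ = 216 ≡ 8 (mod 16), yet 6 ≡ 6 (mod 16), not 2.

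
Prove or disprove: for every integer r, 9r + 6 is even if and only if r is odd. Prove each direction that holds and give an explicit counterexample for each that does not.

Both directions fail.

(⟹) This fails: r = 0 gives 9r + 6 = 6, which is even, but 0 is even, not odd.

(⟸) This also fails: r = 1 is odd, but 9r + 6 = 15 is odd, not even.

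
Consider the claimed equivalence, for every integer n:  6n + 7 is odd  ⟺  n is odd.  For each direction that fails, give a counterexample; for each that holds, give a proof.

Not equivalent: only (⇐) holds.

(⟹) This fails: take n = 0. Then 6n + 7 = 7, which is odd, yet n = 0 is even, not odd.

(⟸) Suppose n is odd. Since 6 is even, 6n is even for every n, so 6n + 7 has the same parity as 7, which is odd. Hence 6n + 7 is odd.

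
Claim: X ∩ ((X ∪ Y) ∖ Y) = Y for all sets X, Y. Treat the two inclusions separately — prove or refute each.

(⟹) This inclusion fails. Take X = {1}, Y = ∅; then 1 ∈ X ∩ ((X ∪ Y) ∖ Y) but 1 ∉ Y.

(⟸) This inclusion fails. Take X = ∅, Y = {1}; then 1 ∈ Y but 1 ∉ X ∩ ((X ∪ Y) ∖ Y).

(⊆) fails and (⊇) fails.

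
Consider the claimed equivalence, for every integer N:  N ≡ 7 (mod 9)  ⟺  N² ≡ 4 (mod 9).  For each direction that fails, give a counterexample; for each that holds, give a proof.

(→) Suppose N ≡ 7 (mod 9). Write N = 9j + 7. Then (9j + 7)² = 81j² + 126j + 49 = 9(9j² + 14j + 5) + 4, so N² ≡ 4 (mod 9).

(←) This fails: take N = 2. Then 2² = 4 ≡ 4 (mod 9), yet 2 ≡ 2 (mod 9), not 7.

The forward direction holds; the converse fails.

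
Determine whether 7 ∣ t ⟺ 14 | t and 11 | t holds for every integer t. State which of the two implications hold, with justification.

(⇐) Suppose 14 ∣ t and 11 ∣ t. Any common multiple of 14 and 11 is a multiple of their lcm; here gcd(14, 11) = 1, so lcm(14, 11) = 14·11 = 154, so 154 ∣ t. Since 7 ∣ 154, it follows that 7 ∣ t.

(⇒) This fails: take t = 7. Certainly 7 ∣ 7, but 14 ∤ 7.

(⇒) fails; (⇐) holds.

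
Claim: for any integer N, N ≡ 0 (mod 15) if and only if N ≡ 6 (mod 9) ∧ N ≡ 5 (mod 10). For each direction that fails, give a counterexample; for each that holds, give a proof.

Only the converse holds.

(→) This fails: N = 0 gives 0 ≡ 0 (mod 15) but 0 ≡ 0 (mod 9), so the conjunction on the right does not hold.

(←) Conversely, if N ≡ 6 (mod 9) and N ≡ 5 (mod 10), then by the Chinese remainder theorem N ≡ 15 (mod 90). Since 15 ≡ 0 (mod 15) and 15 ∣ 90, we get N ≡ 0 (mod 15).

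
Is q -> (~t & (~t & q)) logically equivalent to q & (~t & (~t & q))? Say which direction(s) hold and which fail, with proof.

Not equivalent: only (⇐) holds.

[⇒] This fails. Under q = F, t = F, the left side is true but the right side is false.

[⇐] Assume the antecedent. If q is true, the antecedent forces (q = T, t = F), and q -> (~t & (~t & q)) holds there. If q is false, the antecedent cannot hold. Either way q -> (~t & (~t & q)) holds.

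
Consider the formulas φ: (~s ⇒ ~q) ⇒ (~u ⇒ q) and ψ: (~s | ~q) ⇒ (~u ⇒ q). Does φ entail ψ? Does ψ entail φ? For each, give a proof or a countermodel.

(→) Assume the antecedent. If u is true, (~s | ~q) ⇒ (~u ⇒ q) reduces to true regardless of the other variables. If u is false, the antecedent forces (s = F, u = F, q = T) or (s = T, u = F, q = T), and (~s | ~q) ⇒ (~u ⇒ q) holds there. Either way (~s | ~q) ⇒ (~u ⇒ q) holds.

(←) Assume the antecedent. If u is true, (~s ⇒ ~q) ⇒ (~u ⇒ q) reduces to true regardless of the other variables. If u is false, the antecedent forces (s = F, u = F, q = T) or (s = T, u = F, q = T), and (~s ⇒ ~q) ⇒ (~u ⇒ q) holds there. Either way (~s ⇒ ~q) ⇒ (~u ⇒ q) holds.

Both directions hold.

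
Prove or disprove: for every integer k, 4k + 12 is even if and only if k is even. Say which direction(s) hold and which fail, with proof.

(⇒) This fails: take k = 7. Then 4k + 12 = 40, which is even, yet k = 7 is odd, not even.

(⇐) Suppose k is even. Since 4 is even, 4k is even for every k, so 4k + 12 has the same parity as 12, which is even. Hence 4k + 12 is even.

Not equivalent: only (⇐) holds.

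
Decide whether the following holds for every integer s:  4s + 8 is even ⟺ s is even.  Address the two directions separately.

(⇒) This fails: take s = 5. Then 4s + 8 = 28, which is even, yet s = 5 is odd, not even.

(⇐) Suppose s is even. Since 4 is even, 4s is even for every s, so 4s + 8 has the same parity as 8, which is even. Hence 4s + 8 is even.

Not equivalent: only (⇐) holds.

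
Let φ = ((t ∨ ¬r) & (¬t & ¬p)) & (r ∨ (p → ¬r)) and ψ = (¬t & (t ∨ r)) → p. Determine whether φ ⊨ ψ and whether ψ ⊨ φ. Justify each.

(→) Assume the antecedent. If p is true, the antecedent cannot hold. If p is false, the antecedent forces (p = F, t = F, r = F), and (¬t & (t ∨ r)) → p holds there. Either way (¬t & (t ∨ r)) → p holds.

(←) This fails. Under p = T, t = F, r = F, the left side is false but the right side is true.

(⇒) holds; (⇐) fails.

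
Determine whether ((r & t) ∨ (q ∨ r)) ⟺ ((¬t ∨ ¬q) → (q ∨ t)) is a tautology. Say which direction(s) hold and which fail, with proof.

Neither implication holds.

[⇒] This fails. Under r = T, q = F, t = F, the left side is true but the right side is false.

[⇐] This fails. Under r = F, q = F, t = T, the left side is false but the right side is true.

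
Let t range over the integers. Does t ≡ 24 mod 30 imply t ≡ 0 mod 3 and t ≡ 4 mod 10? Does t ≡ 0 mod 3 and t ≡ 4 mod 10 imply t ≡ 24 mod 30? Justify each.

Both directions hold.

[⇐] If t ≡ 0 (mod 3) and t ≡ 4 (mod 10), then by the Chinese remainder theorem t ≡ 24 (mod 30). This is exactly t ≡ 24 (mod 30).

[⇒] Suppose t ≡ 24 (mod 30); write t = 30j + 24. Since 3 ∣ 30, reducing mod 3 gives t ≡ 24 ≡ 0 (mod 3); since 10 ∣ 30, reducing mod 10 gives t ≡ 24 ≡ 4 (mod 10).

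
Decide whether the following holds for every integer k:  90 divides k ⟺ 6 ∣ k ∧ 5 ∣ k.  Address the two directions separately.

Converse. This fails: take k = 30. Both 6 ∣ 30 and 5 ∣ 30, yet 30 is not a multiple of 90 (since 30 = 0·90 + 30), so 90 ∤ 30.

Forward direction. If 90 ∣ k, write k = 90q. Since 90 = 15·6, k = 6·(15q), so 6 ∣ k; and since 90 = 18·5, k = 5·(18q), so 5 ∣ k.

Only the forward direction holds.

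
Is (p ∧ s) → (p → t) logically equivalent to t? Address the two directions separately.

(⇒) fails; (⇐) holds.

Forward direction. This fails. Under s = F, t = F, p = F, the left side is true but the right side is false.

Converse. Assume the antecedent. If s is true, the antecedent forces (s = T, t = T, p = F) or (s = T, t = T, p = T), and (p ∧ s) → (p → t) holds there. If s is false, (p ∧ s) → (p → t) reduces to true regardless of the other variables. Either way (p ∧ s) → (p → t) holds.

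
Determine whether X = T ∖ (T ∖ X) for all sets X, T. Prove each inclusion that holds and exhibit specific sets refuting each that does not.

(⊆) fails; (⊇) holds.

(⊆) This inclusion fails. Take X = {1}, T = ∅; then 1 ∈ X but 1 ∉ T ∖ (T ∖ X).

(⊇) Let x ∈ T ∖ (T ∖ X). Then x ∈ X ∩ T, from which x ∈ X.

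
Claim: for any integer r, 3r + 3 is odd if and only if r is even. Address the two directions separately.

Both directions hold.

[⇒] Suppose 3r + 3 is odd. Since 3 is odd, 3r and r have the same parity, so 3r + 3 ≡ r + 3 (mod 2). As 3 is odd, 3r + 3 is odd exactly when r is even. Thus r is even.

[⇐] Conversely, suppose r is even; write r = 2j. Then 3r + 3 = 3·(2j) + 3 = 2·3j + 3, which is odd.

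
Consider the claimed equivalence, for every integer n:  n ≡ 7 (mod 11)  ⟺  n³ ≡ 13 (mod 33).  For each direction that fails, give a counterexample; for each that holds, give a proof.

(⟹) This fails: take n = 18. Then 18 ≡ 7 (mod 11), but 18³ = 5832 ≡ 24 (mod 33), not 13.

(⟸) Conversely, the residues r modulo 33 with r³ ≡ 13 (mod 33) are exactly {7}, and each is ≡ 7 (mod 11).

Only the converse holds.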